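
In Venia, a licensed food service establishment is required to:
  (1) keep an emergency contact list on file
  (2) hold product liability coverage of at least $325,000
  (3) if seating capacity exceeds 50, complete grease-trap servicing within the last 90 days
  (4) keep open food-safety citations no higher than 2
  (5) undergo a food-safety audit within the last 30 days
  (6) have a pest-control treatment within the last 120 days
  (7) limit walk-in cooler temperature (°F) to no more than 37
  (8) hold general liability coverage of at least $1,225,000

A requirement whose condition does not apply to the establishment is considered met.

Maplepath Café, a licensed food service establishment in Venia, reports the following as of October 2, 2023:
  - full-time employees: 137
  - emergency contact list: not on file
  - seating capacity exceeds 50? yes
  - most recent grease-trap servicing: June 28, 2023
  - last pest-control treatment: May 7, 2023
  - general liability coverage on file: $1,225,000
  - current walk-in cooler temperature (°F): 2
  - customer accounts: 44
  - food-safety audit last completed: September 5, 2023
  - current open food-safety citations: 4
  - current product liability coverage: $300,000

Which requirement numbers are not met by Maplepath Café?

1. emergency contact list absent → not met
2. product liability coverage $300,000 < $325,000 → not met
3. condition 'seating capacity exceeds 50' holds; grease-trap servicing 96 days ago vs limit 90 → not met
4. open food-safety citations 4 > 2 → not met
5. food-safety audit 27 days ago vs limit 30 → met
6. pest-control treatment 148 days ago vs limit 120 → not met
7. walk-in cooler temperature (°F) 2 ≤ 37 → met
8. general liability coverage $1,225,000 ≥ $1,225,000 → met
Not met: 1, 2, 3, 4, 6

1, 2, 3, 4, 6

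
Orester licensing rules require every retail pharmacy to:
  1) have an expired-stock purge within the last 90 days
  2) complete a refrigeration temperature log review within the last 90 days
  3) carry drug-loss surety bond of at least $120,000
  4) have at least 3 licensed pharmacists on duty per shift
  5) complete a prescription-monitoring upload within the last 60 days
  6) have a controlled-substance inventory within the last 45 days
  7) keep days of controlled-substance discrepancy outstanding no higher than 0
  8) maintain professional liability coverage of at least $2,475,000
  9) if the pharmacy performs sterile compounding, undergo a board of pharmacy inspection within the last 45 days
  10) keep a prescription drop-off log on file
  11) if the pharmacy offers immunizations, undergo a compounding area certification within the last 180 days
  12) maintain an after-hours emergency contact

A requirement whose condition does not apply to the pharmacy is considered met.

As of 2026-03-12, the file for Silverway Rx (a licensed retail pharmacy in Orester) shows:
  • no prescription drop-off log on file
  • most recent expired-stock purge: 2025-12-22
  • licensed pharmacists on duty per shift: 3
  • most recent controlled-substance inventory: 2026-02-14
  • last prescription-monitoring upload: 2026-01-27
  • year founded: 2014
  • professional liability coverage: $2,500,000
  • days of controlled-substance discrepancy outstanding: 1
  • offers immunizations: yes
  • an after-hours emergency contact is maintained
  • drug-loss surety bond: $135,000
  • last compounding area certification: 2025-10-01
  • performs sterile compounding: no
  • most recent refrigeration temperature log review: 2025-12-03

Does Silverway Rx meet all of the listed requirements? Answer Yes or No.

No

1. expired-stock purge 80 days ago vs limit 90 → met
2. refrigeration temperature log review 99 days ago vs limit 90 → not met
3. drug-loss surety bond $135,000 ≥ $120,000 → met
4. licensed pharmacists on duty per shift 3 ≥ 3 → met
5. prescription-monitoring upload 44 days ago vs limit 60 → met
6. controlled-substance inventory 26 days ago vs limit 45 → met
7. days of controlled-substance discrepancy outstanding 1 > 0 → not met
8. professional liability coverage $2,500,000 ≥ $2,475,000 → met
9. condition 'performs sterile compounding' does not hold → requirement n/a → met
10. prescription drop-off log absent → not met
11. condition 'offers immunizations' holds; compounding area certification 162 days ago vs limit 180 → met
12. after-hours emergency contact present → met
Not met: 2, 7, 10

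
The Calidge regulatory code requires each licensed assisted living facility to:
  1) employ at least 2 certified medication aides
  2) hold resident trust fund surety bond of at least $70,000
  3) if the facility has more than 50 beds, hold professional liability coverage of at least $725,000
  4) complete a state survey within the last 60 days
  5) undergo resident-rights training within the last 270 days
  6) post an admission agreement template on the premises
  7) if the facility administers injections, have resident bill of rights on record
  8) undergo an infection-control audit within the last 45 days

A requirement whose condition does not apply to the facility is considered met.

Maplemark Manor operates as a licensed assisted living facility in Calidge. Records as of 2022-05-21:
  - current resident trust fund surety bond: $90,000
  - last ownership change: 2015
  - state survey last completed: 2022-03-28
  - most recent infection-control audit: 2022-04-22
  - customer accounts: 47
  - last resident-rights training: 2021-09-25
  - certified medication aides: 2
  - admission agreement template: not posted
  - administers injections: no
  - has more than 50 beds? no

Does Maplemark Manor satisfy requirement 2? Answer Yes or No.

Yes

2. resident trust fund surety bond $90,000 ≥ $70,000 → met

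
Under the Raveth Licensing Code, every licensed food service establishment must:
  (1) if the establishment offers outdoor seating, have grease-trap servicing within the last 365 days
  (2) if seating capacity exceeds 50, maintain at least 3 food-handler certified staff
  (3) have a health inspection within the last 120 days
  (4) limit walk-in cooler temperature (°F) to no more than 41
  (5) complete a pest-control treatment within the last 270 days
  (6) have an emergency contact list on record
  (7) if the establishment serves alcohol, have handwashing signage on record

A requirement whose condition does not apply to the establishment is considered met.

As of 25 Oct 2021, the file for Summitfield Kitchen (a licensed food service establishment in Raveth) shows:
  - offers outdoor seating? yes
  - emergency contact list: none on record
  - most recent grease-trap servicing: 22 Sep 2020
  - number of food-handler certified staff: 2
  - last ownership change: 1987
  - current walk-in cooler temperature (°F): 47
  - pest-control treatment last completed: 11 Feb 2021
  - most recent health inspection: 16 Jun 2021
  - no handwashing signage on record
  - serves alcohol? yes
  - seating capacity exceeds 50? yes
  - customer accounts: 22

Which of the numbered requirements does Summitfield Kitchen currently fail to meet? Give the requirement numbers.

1, 2, 3, 4, 6, 7

1. condition 'offers outdoor seating' holds; grease-trap servicing 398 days ago vs limit 365 → not met
2. condition 'seating capacity exceeds 50' holds; food-handler certified staff 2 < 3 → not met
3. health inspection 131 days ago vs limit 120 → not met
4. walk-in cooler temperature (°F) 47 > 41 → not met
5. pest-control treatment 256 days ago vs limit 270 → met
6. emergency contact list absent → not met
7. condition 'serves alcohol' holds; handwashing signage absent → not met
Not met: 1, 2, 3, 4, 6, 7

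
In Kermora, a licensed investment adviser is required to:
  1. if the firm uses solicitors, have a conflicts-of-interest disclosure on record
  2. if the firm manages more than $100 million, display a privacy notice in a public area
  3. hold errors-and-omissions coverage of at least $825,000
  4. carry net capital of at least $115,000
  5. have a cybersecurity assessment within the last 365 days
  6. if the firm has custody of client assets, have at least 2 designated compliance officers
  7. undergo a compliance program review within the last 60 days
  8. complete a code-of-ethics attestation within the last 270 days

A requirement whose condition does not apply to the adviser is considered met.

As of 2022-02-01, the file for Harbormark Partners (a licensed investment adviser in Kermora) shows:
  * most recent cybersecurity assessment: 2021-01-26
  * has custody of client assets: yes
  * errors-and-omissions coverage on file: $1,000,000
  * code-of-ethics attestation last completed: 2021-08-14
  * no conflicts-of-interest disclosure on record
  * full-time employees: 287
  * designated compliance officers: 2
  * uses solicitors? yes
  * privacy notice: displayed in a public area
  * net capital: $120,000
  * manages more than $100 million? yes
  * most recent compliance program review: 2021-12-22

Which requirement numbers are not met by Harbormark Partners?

1. condition 'uses solicitors' holds; conflicts-of-interest disclosure absent → not met
2. condition 'manages more than $100 million' holds; privacy notice present → met
3. errors-and-omissions coverage $1,000,000 ≥ $825,000 → met
4. net capital $120,000 ≥ $115,000 → met
5. cybersecurity assessment 371 days ago vs limit 365 → not met
6. condition 'has custody of client assets' holds; designated compliance officers 2 ≥ 2 → met
7. compliance program review 41 days ago vs limit 60 → met
8. code-of-ethics attestation 171 days ago vs limit 270 → met
Not met: 1, 5

1, 5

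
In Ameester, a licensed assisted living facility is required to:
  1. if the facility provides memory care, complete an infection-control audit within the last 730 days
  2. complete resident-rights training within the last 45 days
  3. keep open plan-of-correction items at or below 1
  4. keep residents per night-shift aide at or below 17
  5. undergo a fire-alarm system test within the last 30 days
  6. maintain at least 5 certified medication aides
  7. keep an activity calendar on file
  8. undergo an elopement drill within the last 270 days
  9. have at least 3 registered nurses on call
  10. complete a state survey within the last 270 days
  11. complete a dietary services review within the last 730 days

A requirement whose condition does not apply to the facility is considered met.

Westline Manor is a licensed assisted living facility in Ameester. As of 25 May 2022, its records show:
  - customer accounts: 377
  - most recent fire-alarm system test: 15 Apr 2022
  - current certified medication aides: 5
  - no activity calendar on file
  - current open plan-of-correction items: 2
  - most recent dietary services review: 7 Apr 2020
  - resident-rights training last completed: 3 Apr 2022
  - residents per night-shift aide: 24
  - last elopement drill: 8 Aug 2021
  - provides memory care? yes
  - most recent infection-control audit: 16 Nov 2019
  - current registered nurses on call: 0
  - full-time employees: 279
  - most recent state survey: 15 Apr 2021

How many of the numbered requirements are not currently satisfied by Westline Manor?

10

1. condition 'provides memory care' holds; infection-control audit 921 days ago vs limit 730 → not met
2. resident-rights training 52 days ago vs limit 45 → not met
3. open plan-of-correction items 2 > 1 → not met
4. residents per night-shift aide 24 > 17 → not met
5. fire-alarm system test 40 days ago vs limit 30 → not met
6. certified medication aides 5 ≥ 5 → met
7. activity calendar absent → not met
8. elopement drill 290 days ago vs limit 270 → not met
9. registered nurses on call 0 < 3 → not met
10. state survey 405 days ago vs limit 270 → not met
11. dietary services review 778 days ago vs limit 730 → not met
Not met: 10 of 11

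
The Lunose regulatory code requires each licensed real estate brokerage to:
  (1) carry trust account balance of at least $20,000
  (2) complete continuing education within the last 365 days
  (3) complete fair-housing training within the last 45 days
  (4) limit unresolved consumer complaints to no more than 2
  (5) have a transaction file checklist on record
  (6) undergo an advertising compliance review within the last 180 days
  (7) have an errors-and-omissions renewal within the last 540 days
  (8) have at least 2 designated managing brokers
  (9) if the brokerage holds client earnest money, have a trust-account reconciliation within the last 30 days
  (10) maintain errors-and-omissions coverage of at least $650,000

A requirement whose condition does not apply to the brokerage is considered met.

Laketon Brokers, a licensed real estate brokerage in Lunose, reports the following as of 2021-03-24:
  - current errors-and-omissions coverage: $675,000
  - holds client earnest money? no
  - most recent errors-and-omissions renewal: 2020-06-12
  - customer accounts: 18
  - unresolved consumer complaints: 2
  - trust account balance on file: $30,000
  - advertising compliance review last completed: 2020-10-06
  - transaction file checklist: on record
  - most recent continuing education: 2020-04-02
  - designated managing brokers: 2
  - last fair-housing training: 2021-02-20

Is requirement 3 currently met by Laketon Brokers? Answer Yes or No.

3. fair-housing training 32 days ago vs limit 45 → met

Yes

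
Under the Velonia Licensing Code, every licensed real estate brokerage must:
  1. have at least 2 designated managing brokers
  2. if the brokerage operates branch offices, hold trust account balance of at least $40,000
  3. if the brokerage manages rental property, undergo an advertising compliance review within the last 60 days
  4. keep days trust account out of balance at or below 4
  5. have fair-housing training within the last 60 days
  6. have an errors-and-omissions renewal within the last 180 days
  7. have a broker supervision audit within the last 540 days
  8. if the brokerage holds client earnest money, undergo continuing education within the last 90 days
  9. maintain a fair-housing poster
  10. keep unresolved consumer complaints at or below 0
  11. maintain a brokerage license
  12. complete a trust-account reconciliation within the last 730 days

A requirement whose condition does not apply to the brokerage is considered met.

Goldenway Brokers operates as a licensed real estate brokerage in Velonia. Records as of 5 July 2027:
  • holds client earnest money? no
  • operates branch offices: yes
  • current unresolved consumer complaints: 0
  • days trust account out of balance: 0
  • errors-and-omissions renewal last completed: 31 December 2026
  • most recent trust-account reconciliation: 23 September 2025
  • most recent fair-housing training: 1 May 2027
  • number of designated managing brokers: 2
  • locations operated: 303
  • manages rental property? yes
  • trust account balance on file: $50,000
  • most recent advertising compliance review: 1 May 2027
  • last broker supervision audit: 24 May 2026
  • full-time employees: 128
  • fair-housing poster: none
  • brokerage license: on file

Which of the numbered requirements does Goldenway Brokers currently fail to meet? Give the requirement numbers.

3, 5, 6, 9

1. designated managing brokers 2 ≥ 2 → met
2. condition 'operates branch offices' holds; trust account balance $50,000 ≥ $40,000 → met
3. condition 'manages rental property' holds; advertising compliance review 65 days ago vs limit 60 → not met
4. days trust account out of balance 0 ≤ 4 → met
5. fair-housing training 65 days ago vs limit 60 → not met
6. errors-and-omissions renewal 186 days ago vs limit 180 → not met
7. broker supervision audit 407 days ago vs limit 540 → met
8. condition 'holds client earnest money' does not hold → requirement n/a → met
9. fair-housing poster absent → not met
10. unresolved consumer complaints 0 ≤ 0 → met
11. brokerage license present → met
12. trust-account reconciliation 650 days ago vs limit 730 → met
Not met: 3, 5, 6, 9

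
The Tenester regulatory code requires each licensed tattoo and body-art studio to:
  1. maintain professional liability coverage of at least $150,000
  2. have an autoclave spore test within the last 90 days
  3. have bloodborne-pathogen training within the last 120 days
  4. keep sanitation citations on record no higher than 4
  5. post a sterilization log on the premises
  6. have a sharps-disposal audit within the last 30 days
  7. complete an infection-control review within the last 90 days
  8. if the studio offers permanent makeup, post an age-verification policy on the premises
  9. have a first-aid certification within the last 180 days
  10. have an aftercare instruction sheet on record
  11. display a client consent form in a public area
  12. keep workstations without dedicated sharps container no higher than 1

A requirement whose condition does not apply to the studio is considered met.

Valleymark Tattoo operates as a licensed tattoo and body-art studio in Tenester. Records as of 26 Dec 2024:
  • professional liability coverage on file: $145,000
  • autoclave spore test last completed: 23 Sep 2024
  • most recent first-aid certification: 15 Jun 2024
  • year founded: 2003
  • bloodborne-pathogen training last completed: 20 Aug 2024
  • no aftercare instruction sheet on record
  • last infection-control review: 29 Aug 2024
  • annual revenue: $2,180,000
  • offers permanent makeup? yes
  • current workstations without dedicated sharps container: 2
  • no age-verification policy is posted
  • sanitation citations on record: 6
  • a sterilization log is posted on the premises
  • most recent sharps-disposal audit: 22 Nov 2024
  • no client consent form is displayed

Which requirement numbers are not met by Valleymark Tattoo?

1. professional liability coverage $145,000 < $150,000 → not met
2. autoclave spore test 94 days ago vs limit 90 → not met
3. bloodborne-pathogen training 128 days ago vs limit 120 → not met
4. sanitation citations on record 6 > 4 → not met
5. sterilization log present → met
6. sharps-disposal audit 34 days ago vs limit 30 → not met
7. infection-control review 119 days ago vs limit 90 → not met
8. condition 'offers permanent makeup' holds; age-verification policy absent → not met
9. first-aid certification 194 days ago vs limit 180 → not met
10. aftercare instruction sheet absent → not met
11. client consent form absent → not met
12. workstations without dedicated sharps container 2 > 1 → not met
Not met: 1, 2, 3, 4, 6, 7, 8, 9, 10, 11, 12

1, 2, 3, 4, 6, 7, 8, 9, 10, 11, 12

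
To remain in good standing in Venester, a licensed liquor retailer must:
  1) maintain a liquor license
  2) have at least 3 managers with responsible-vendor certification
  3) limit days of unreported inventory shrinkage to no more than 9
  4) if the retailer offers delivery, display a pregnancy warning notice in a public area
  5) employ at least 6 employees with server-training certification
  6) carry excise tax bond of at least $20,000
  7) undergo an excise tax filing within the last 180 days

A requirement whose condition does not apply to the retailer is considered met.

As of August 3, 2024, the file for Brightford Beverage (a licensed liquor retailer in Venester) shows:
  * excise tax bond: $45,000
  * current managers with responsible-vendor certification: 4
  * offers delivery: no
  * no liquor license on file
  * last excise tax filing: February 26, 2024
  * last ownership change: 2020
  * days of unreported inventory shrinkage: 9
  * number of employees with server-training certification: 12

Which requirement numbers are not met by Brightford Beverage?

1. liquor license absent → not met
2. managers with responsible-vendor certification 4 ≥ 3 → met
3. days of unreported inventory shrinkage 9 ≤ 9 → met
4. condition 'offers delivery' does not hold → requirement n/a → met
5. employees with server-training certification 12 ≥ 6 → met
6. excise tax bond $45,000 ≥ $20,000 → met
7. excise tax filing 159 days ago vs limit 180 → met
Not met: 1

1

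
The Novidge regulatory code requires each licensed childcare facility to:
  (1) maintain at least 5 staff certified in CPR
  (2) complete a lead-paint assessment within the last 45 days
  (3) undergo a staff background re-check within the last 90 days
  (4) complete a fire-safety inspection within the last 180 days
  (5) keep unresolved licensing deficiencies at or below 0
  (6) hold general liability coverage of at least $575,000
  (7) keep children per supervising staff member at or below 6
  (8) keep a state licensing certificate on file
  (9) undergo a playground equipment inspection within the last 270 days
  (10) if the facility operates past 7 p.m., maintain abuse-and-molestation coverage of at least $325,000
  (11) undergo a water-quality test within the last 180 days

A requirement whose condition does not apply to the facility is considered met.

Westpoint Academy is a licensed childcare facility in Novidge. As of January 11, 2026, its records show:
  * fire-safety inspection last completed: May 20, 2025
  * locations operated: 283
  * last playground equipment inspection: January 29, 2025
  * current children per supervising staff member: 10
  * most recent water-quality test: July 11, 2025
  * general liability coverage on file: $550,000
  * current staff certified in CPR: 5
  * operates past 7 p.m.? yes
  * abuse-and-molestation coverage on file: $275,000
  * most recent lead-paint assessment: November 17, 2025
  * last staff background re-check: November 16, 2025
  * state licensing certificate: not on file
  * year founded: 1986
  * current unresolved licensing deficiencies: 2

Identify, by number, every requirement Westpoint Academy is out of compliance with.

2, 4, 5, 6, 7, 8, 9, 10, 11

1. staff certified in CPR 5 ≥ 5 → met
2. lead-paint assessment 55 days ago vs limit 45 → not met
3. staff background re-check 56 days ago vs limit 90 → met
4. fire-safety inspection 236 days ago vs limit 180 → not met
5. unresolved licensing deficiencies 2 > 0 → not met
6. general liability coverage $550,000 < $575,000 → not met
7. children per supervising staff member 10 > 6 → not met
8. state licensing certificate absent → not met
9. playground equipment inspection 347 days ago vs limit 270 → not met
10. condition 'operates past 7 p.m.' holds; abuse-and-molestation coverage $275,000 < $325,000 → not met
11. water-quality test 184 days ago vs limit 180 → not met
Not met: 2, 4, 5, 6, 7, 8, 9, 10, 11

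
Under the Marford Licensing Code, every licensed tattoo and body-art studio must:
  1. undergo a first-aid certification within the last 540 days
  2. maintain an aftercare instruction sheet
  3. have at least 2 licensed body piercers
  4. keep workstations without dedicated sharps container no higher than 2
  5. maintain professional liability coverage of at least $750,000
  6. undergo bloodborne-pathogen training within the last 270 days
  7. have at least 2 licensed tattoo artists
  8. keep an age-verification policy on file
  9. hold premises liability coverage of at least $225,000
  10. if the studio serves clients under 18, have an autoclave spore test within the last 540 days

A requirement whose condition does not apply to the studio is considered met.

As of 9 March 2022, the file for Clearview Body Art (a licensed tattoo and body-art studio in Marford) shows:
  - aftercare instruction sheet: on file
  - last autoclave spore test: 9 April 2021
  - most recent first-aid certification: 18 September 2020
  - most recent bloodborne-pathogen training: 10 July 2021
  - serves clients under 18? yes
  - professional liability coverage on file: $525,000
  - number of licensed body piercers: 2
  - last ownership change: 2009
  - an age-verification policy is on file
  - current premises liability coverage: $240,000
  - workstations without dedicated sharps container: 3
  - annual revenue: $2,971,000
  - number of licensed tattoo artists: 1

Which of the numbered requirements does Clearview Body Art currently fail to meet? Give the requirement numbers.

1. first-aid certification 537 days ago vs limit 540 → met
2. aftercare instruction sheet present → met
3. licensed body piercers 2 ≥ 2 → met
4. workstations without dedicated sharps container 3 > 2 → not met
5. professional liability coverage $525,000 < $750,000 → not met
6. bloodborne-pathogen training 242 days ago vs limit 270 → met
7. licensed tattoo artists 1 < 2 → not met
8. age-verification policy present → met
9. premises liability coverage $240,000 ≥ $225,000 → met
10. condition 'serves clients under 18' holds; autoclave spore test 334 days ago vs limit 540 → met
Not met: 4, 5, 7

4, 5, 7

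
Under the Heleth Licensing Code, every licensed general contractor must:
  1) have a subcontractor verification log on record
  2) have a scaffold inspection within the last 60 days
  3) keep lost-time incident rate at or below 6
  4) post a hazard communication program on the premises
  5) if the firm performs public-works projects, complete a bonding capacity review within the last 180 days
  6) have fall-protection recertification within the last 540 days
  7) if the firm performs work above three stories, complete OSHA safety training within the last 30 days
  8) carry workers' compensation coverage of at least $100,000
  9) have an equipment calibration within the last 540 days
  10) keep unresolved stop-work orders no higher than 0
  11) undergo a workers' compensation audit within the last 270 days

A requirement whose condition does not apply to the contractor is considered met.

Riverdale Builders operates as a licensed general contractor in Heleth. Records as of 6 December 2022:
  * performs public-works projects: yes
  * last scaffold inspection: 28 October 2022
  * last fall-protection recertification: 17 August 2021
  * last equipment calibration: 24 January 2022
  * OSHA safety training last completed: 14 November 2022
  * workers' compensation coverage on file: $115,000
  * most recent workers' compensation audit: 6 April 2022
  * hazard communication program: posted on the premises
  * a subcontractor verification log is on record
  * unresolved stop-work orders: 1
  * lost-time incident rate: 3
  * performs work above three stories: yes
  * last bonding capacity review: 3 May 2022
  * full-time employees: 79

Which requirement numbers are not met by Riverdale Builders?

5, 10

1. subcontractor verification log present → met
2. scaffold inspection 39 days ago vs limit 60 → met
3. lost-time incident rate 3 ≤ 6 → met
4. hazard communication program present → met
5. condition 'performs public-works projects' holds; bonding capacity review 217 days ago vs limit 180 → not met
6. fall-protection recertification 476 days ago vs limit 540 → met
7. condition 'performs work above three stories' holds; OSHA safety training 22 days ago vs limit 30 → met
8. workers' compensation coverage $115,000 ≥ $100,000 → met
9. equipment calibration 316 days ago vs limit 540 → met
10. unresolved stop-work orders 1 > 0 → not met
11. workers' compensation audit 244 days ago vs limit 270 → met
Not met: 5, 10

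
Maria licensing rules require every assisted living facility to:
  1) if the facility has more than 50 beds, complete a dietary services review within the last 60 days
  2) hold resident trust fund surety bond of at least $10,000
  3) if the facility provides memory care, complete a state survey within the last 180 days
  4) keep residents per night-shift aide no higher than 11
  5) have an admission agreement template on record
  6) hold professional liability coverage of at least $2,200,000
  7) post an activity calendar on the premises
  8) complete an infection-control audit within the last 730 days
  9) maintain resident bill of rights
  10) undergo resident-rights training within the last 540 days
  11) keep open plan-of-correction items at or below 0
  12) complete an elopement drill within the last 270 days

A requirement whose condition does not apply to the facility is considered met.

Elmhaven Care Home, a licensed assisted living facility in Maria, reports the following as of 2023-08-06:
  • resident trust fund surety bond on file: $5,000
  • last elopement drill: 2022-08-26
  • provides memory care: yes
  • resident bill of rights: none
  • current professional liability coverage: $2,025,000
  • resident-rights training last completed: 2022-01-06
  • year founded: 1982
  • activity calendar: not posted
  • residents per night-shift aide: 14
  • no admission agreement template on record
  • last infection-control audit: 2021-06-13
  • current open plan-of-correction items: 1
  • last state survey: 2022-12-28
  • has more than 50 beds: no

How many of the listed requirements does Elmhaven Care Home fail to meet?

11

1. condition 'has more than 50 beds' does not hold → requirement n/a → met
2. resident trust fund surety bond $5,000 < $10,000 → not met
3. condition 'provides memory care' holds; state survey 221 days ago vs limit 180 → not met
4. residents per night-shift aide 14 > 11 → not met
5. admission agreement template absent → not met
6. professional liability coverage $2,025,000 < $2,200,000 → not met
7. activity calendar absent → not met
8. infection-control audit 784 days ago vs limit 730 → not met
9. resident bill of rights absent → not met
10. resident-rights training 577 days ago vs limit 540 → not met
11. open plan-of-correction items 1 > 0 → not met
12. elopement drill 345 days ago vs limit 270 → not met
Not met: 11 of 12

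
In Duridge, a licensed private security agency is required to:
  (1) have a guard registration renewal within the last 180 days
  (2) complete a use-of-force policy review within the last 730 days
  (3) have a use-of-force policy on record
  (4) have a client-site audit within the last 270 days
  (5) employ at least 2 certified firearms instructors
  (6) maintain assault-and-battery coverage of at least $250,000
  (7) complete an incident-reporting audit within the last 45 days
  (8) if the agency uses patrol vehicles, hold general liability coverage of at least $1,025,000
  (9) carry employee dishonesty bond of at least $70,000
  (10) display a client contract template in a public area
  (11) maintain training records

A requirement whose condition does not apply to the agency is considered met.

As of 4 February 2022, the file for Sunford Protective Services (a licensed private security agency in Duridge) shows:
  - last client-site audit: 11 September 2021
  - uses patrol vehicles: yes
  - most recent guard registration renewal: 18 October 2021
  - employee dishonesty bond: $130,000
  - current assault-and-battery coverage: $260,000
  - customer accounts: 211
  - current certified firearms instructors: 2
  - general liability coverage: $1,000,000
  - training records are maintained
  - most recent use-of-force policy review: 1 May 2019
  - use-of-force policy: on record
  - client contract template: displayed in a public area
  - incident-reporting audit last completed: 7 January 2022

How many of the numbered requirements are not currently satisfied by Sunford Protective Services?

2

1. guard registration renewal 109 days ago vs limit 180 → met
2. use-of-force policy review 1010 days ago vs limit 730 → not met
3. use-of-force policy present → met
4. client-site audit 146 days ago vs limit 270 → met
5. certified firearms instructors 2 ≥ 2 → met
6. assault-and-battery coverage $260,000 ≥ $250,000 → met
7. incident-reporting audit 28 days ago vs limit 45 → met
8. condition 'uses patrol vehicles' holds; general liability coverage $1,000,000 < $1,025,000 → not met
9. employee dishonesty bond $130,000 ≥ $70,000 → met
10. client contract template present → met
11. training records present → met
Not met: 2 of 11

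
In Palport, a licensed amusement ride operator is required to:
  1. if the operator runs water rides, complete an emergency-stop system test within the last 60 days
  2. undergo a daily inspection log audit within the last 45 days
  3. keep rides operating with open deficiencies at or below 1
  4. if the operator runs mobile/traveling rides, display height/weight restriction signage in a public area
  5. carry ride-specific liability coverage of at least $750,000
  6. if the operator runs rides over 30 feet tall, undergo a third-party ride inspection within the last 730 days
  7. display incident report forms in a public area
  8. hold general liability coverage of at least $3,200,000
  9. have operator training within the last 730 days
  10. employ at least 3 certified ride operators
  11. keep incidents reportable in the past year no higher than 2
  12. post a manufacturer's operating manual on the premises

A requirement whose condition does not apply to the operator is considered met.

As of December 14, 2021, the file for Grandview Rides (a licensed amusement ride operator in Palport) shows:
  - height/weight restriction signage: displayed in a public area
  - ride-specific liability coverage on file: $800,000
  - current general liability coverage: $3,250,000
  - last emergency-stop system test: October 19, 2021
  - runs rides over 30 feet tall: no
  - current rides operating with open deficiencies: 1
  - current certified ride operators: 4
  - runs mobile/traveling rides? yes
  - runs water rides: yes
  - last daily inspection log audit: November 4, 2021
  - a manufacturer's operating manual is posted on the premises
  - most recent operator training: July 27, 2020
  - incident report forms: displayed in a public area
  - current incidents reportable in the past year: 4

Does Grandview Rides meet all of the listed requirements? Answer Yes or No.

No

1. condition 'runs water rides' holds; emergency-stop system test 56 days ago vs limit 60 → met
2. daily inspection log audit 40 days ago vs limit 45 → met
3. rides operating with open deficiencies 1 ≤ 1 → met
4. condition 'runs mobile/traveling rides' holds; height/weight restriction signage present → met
5. ride-specific liability coverage $800,000 ≥ $750,000 → met
6. condition 'runs rides over 30 feet tall' does not hold → requirement n/a → met
7. incident report forms present → met
8. general liability coverage $3,250,000 ≥ $3,200,000 → met
9. operator training 505 days ago vs limit 730 → met
10. certified ride operators 4 ≥ 3 → met
11. incidents reportable in the past year 4 > 2 → not met
12. manufacturer's operating manual present → met
Not met: 11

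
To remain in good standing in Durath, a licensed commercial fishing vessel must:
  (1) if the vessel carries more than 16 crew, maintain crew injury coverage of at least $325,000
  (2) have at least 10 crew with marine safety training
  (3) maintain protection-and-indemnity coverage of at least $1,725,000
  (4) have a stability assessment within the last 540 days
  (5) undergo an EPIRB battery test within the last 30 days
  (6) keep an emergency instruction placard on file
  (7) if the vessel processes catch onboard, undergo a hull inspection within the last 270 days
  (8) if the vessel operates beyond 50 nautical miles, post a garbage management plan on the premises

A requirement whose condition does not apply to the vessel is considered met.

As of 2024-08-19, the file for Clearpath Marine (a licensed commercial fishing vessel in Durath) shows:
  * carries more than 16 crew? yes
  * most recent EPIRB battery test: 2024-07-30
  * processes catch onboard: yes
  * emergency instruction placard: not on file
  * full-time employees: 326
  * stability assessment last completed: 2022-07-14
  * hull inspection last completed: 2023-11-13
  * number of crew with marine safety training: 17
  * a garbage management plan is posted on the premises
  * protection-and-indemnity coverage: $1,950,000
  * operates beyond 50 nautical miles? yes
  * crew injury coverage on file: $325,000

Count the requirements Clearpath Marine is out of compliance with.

1. condition 'carries more than 16 crew' holds; crew injury coverage $325,000 ≥ $325,000 → met
2. crew with marine safety training 17 ≥ 10 → met
3. protection-and-indemnity coverage $1,950,000 ≥ $1,725,000 → met
4. stability assessment 767 days ago vs limit 540 → not met
5. EPIRB battery test 20 days ago vs limit 30 → met
6. emergency instruction placard absent → not met
7. condition 'processes catch onboard' holds; hull inspection 280 days ago vs limit 270 → not met
8. condition 'operates beyond 50 nautical miles' holds; garbage management plan present → met
Not met: 3 of 8

3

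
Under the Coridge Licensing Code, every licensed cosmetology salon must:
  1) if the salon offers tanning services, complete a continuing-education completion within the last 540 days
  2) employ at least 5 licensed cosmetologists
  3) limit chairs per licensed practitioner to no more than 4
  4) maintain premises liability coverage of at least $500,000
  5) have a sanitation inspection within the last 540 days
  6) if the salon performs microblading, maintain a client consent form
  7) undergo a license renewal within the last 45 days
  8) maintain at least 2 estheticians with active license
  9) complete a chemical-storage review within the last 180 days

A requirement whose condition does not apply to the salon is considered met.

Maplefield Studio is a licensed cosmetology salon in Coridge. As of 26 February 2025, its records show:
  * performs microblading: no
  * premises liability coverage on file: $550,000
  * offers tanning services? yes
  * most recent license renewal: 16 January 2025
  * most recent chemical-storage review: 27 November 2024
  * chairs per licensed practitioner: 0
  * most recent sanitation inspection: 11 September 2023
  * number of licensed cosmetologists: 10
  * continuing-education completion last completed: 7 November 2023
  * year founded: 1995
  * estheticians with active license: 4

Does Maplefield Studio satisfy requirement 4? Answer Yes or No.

Yes

4. premises liability coverage $550,000 ≥ $500,000 → met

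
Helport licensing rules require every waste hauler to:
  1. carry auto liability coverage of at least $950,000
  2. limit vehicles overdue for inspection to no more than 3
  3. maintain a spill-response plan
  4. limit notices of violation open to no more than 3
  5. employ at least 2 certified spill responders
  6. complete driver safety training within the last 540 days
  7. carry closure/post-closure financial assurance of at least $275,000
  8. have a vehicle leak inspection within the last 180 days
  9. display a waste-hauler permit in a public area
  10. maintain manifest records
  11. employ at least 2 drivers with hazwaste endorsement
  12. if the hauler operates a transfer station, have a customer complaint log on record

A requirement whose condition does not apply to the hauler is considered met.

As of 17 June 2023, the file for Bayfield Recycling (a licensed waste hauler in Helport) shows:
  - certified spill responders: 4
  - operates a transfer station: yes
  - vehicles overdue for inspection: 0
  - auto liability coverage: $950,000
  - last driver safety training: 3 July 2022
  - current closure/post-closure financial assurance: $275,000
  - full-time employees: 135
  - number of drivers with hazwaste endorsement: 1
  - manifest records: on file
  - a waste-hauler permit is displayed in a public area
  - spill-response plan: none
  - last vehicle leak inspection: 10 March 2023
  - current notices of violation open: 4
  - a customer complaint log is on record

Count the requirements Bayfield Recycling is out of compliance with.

3

1. auto liability coverage $950,000 ≥ $950,000 → met
2. vehicles overdue for inspection 0 ≤ 3 → met
3. spill-response plan absent → not met
4. notices of violation open 4 > 3 → not met
5. certified spill responders 4 ≥ 2 → met
6. driver safety training 349 days ago vs limit 540 → met
7. closure/post-closure financial assurance $275,000 ≥ $275,000 → met
8. vehicle leak inspection 99 days ago vs limit 180 → met
9. waste-hauler permit present → met
10. manifest records present → met
11. drivers with hazwaste endorsement 1 < 2 → not met
12. condition 'operates a transfer station' holds; customer complaint log present → met
Not met: 3 of 12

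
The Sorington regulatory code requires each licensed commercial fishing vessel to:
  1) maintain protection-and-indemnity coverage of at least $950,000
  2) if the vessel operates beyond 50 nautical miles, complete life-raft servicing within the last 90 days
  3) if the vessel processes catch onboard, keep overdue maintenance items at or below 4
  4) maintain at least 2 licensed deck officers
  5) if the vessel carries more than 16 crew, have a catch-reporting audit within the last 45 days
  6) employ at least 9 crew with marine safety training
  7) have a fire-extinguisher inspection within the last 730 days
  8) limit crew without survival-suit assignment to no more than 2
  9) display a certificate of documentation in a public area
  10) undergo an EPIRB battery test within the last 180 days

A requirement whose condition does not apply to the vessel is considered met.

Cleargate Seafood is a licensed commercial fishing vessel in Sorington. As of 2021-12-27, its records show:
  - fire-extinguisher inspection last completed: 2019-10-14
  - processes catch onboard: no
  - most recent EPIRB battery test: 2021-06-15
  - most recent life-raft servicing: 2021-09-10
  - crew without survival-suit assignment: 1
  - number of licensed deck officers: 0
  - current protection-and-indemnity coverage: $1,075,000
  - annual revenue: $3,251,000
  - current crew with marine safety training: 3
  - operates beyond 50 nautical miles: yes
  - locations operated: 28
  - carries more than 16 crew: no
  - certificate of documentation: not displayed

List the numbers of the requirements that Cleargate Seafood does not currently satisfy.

2, 4, 6, 7, 9, 10

1. protection-and-indemnity coverage $1,075,000 ≥ $950,000 → met
2. condition 'operates beyond 50 nautical miles' holds; life-raft servicing 108 days ago vs limit 90 → not met
3. condition 'processes catch onboard' does not hold → requirement n/a → met
4. licensed deck officers 0 < 2 → not met
5. condition 'carries more than 16 crew' does not hold → requirement n/a → met
6. crew with marine safety training 3 < 9 → not met
7. fire-extinguisher inspection 805 days ago vs limit 730 → not met
8. crew without survival-suit assignment 1 ≤ 2 → met
9. certificate of documentation absent → not met
10. EPIRB battery test 195 days ago vs limit 180 → not met
Not met: 2, 4, 6, 7, 9, 10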